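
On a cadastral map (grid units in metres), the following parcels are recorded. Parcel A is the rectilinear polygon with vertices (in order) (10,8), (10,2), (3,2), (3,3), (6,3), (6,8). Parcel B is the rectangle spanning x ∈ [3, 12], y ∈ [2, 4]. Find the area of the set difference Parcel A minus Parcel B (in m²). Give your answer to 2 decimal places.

|Parcel A| = 27, |Parcel A∩Parcel B| = 11.
|Parcel A ∖ Parcel B| = |Parcel A| − |Parcel A∩Parcel B| = 27 − 11 = 16.00.

16.00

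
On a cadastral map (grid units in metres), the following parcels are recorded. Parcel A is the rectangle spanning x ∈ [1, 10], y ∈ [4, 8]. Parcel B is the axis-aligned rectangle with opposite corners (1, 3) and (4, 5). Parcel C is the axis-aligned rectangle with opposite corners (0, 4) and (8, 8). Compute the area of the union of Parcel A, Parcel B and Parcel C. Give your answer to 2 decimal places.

43.00

By inclusion–exclusion:
Individual areas: |Parcel A| = 36, |Parcel B| = 6, |Parcel C| = 32.
|Parcel A∩Parcel B|: x∈[1,4], y∈[4,5] → 3·1 = 3.
|Parcel A∩Parcel C|: x∈[1,8], y∈[4,8] → 7·4 = 28.
|Parcel B∩Parcel C|: x∈[1,4], y∈[4,5] → 3·1 = 3.
|Parcel A∩Parcel B∩Parcel C| = 3.
|Parcel A ∪ Parcel B ∪ Parcel C| = 74 − 34 + 3 = 43.00.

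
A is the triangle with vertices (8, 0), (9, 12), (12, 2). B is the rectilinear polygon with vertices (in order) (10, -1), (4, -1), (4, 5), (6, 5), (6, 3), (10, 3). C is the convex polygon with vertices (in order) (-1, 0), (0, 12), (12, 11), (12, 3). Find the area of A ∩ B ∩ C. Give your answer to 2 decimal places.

The intersection is the polygon with vertices (10,3), (10,2.538), (8.177,2.118), (8.25,3).
By the shoelace formula its area is 1.19.

1.19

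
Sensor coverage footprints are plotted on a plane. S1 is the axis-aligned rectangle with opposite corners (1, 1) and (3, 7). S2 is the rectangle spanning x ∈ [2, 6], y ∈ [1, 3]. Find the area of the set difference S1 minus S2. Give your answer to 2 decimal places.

|S1∩S2|: x∈[2,3], y∈[1,3] → 1·2 = 2.
|S1| = 12.
|S1 ∖ S2| = |S1| − |S1∩S2| = 12 − 2 = 10.00.

10.00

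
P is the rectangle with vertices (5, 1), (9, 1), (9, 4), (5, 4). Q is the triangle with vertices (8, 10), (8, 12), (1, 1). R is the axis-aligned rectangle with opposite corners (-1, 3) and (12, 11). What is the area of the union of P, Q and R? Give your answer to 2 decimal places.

112.60

By inclusion–exclusion:
Individual areas: |P| = 12, |Q| = 7, |R| = 104.
|P∩Q| = 0.
|P∩R|: x∈[5,9], y∈[3,4] → 4·1 = 4.
|Q∩R| = 6.399.
|P∩Q∩R| = 0.
|P ∪ Q ∪ R| = 123 − 10.399 + 0 = 112.60.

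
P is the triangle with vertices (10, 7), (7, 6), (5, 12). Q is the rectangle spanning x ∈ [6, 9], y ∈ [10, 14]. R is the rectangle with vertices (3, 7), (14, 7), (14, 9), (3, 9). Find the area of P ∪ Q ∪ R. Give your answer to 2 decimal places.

By inclusion–exclusion:
Individual areas: |P| = 10, |Q| = 12, |R| = 22.
|P∩Q| = 0.5.
|P∩R| = 5.3333.
|Q∩R| = 0 (no overlap).
|P∩Q∩R| = 0.
|P ∪ Q ∪ R| = 44 − 5.8333 + 0 = 38.17.

38.17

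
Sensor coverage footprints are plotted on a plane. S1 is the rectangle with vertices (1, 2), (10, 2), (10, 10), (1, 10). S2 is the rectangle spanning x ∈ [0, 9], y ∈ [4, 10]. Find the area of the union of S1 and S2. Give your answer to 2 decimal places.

By inclusion–exclusion:
Individual areas: |S1| = 72, |S2| = 54.
|S1∩S2|: x∈[1,9], y∈[4,10] → 8·6 = 48.
|S1 ∪ S2| = 126 − 48 = 78.00.

78.00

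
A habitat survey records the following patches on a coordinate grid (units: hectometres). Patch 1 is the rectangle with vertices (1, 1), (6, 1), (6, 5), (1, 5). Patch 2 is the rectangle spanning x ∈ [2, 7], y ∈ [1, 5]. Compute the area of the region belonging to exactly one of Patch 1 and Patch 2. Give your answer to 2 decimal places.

|Patch 1∩Patch 2|: x∈[2,6], y∈[1,5] → 4·4 = 16.
|Patch 1 △ Patch 2| = |Patch 1| + |Patch 2| − 2·|Patch 1∩Patch 2| = 20 + 20 − 32 = 8.00.

8.00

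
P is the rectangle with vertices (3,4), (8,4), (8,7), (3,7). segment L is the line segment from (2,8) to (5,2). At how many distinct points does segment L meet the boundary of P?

The segment meets the boundary at (4,4), (3,6).

2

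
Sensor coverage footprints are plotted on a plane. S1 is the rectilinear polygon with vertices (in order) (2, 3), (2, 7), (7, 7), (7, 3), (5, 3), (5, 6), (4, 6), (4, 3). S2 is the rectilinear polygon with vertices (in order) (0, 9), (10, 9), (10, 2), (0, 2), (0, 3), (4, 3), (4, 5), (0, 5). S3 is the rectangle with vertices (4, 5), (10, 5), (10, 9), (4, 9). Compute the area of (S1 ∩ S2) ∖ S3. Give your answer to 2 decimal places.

|S1 ∩ S2| = 13.
|(S1 ∩ S2) ∩ S3| = 5.
|(S1 ∩ S2) ∖ S3| = 13 − 5 = 8.00.

8.00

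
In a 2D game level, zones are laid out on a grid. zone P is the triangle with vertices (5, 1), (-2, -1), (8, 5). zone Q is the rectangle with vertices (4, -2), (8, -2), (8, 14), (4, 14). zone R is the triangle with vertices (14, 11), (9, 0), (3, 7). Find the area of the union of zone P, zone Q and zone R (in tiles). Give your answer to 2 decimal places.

By inclusion–exclusion:
Individual areas: |zone P| = 11, |zone Q| = 64, |zone R| = 50.5.
|zone P∩zone Q| = 5.3429.
|zone P∩zone R| = 1.2199.
|zone Q∩zone R| = 18.3636.
|zone P∩zone Q∩zone R| = 1.2199.
|zone P ∪ zone Q ∪ zone R| = 125.5 − 24.9264 + 1.2199 = 101.79.

101.79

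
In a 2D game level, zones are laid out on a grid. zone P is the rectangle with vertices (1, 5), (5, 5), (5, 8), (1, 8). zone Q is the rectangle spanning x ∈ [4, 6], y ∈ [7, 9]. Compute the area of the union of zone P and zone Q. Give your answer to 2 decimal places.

15.00

By inclusion–exclusion:
Individual areas: |zone P| = 12, |zone Q| = 4.
|zone P∩zone Q|: x∈[4,5], y∈[7,8] → 1·1 = 1.
|zone P ∪ zone Q| = 16 − 1 = 15.00.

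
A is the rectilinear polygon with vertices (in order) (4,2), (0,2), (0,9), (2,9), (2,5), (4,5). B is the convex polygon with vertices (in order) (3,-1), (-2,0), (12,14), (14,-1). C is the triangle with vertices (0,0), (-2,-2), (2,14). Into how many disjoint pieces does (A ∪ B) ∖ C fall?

3

(A ∪ B) ∖ C splits into 3 disjoint pieces (area 1.125, area 128.881, area 0.1905).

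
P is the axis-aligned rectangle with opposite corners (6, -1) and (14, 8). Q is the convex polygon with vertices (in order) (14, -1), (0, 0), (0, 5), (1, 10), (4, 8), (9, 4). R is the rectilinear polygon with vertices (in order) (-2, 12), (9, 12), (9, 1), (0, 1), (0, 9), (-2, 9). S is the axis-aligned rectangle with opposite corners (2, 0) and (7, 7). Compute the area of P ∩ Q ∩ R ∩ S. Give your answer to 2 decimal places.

5.00

The intersection is the polygon with vertices (6,1), (6,6.4), (7,5.6), (7,1).
By the shoelace formula its area is 5.00.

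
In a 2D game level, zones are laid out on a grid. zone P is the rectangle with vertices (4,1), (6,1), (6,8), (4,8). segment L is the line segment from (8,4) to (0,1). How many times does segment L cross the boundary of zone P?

2

The segment meets the boundary at (4,2.5), (6,3.25).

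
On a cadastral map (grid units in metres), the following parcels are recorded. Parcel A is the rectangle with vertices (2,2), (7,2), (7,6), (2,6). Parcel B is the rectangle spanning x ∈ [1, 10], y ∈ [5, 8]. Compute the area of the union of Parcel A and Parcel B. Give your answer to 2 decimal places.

By inclusion–exclusion:
Individual areas: |Parcel A| = 20, |Parcel B| = 27.
|Parcel A∩Parcel B|: x∈[2,7], y∈[5,6] → 5·1 = 5.
|Parcel A ∪ Parcel B| = 47 − 5 = 42.00.

42.00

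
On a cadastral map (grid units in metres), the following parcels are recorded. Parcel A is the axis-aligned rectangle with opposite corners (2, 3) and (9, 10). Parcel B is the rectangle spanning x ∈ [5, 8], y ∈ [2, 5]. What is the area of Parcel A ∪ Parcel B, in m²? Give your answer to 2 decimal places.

By inclusion–exclusion:
Individual areas: |Parcel A| = 49, |Parcel B| = 9.
|Parcel A∩Parcel B|: x∈[5,8], y∈[3,5] → 3·2 = 6.
|Parcel A ∪ Parcel B| = 58 − 6 = 52.00.

52.00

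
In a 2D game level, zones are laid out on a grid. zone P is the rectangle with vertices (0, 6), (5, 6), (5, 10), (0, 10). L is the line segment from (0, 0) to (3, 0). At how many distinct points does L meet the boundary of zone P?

0

The segment lies entirely outside zone P and never meets its boundary.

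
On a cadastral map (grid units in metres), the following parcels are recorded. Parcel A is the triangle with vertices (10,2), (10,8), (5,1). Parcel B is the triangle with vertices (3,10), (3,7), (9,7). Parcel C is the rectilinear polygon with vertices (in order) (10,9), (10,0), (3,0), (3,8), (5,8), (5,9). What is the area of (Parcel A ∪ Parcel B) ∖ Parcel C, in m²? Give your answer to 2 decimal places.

|Parcel A ∪ Parcel B| = 24.
|(Parcel A ∪ Parcel B) ∩ Parcel C| = 21.
|(Parcel A ∪ Parcel B) ∖ Parcel C| = 24 − 21 = 3.00.

3.00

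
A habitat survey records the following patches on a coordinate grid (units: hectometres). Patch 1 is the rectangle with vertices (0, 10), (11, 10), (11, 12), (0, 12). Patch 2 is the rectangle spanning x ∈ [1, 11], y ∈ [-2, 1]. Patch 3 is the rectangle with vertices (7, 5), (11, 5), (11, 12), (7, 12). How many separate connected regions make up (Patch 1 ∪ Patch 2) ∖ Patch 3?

2

(Patch 1 ∪ Patch 2) ∖ Patch 3 splits into 2 disjoint pieces (area 14, area 30).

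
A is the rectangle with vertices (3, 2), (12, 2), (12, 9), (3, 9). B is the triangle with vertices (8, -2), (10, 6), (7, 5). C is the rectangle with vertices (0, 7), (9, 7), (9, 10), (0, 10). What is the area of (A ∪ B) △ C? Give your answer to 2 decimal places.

|A ∪ B| = 66.1429.
|(A ∪ B) ∩ C| = 12.
|(A ∪ B) △ C| = 66.1429 + 27 − 24 = 69.14.

69.14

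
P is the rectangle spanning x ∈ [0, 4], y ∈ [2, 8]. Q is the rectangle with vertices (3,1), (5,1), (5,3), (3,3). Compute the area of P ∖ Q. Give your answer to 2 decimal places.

23.00

|P∩Q|: x∈[3,4], y∈[2,3] → 1·1 = 1.
|P| = 24.
|P ∖ Q| = |P| − |P∩Q| = 24 − 1 = 23.00.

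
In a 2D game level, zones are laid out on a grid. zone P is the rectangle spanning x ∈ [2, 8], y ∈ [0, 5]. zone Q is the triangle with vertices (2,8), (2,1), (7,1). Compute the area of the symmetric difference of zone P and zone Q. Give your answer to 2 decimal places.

|zone P| = 30, |zone Q| = 17.5, |zone P∩zone Q| = 14.2857.
|zone P △ zone Q| = |zone P| + |zone Q| − 2·|zone P∩zone Q| = 30 + 17.5 − 28.5714 = 18.93.

18.93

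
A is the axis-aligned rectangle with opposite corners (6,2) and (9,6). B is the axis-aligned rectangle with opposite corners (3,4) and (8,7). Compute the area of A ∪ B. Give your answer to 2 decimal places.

By inclusion–exclusion:
Individual areas: |A| = 12, |B| = 15.
|A∩B|: x∈[6,8], y∈[4,6] → 2·2 = 4.
|A ∪ B| = 27 − 4 = 23.00.

23.00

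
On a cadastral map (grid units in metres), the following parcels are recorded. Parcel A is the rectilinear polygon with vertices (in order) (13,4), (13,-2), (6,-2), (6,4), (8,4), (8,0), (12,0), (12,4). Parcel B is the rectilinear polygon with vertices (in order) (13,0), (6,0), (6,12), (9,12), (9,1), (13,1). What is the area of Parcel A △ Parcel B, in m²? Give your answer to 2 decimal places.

48.00

|Parcel A| = 26, |Parcel B| = 40, |Parcel A∩Parcel B| = 9.
|Parcel A △ Parcel B| = |Parcel A| + |Parcel B| − 2·|Parcel A∩Parcel B| = 26 + 40 − 18 = 48.00.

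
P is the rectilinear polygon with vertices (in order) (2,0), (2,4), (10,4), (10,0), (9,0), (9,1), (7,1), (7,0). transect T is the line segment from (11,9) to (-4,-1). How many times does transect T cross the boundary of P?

2

The segment meets the boundary at (2,3), (3.5,4).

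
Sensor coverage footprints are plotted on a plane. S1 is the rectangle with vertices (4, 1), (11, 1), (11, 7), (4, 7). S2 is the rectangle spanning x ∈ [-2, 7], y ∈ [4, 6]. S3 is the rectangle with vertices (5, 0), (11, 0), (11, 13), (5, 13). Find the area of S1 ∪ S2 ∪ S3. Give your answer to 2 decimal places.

96.00

By inclusion–exclusion:
Individual areas: |S1| = 42, |S2| = 18, |S3| = 78.
|S1∩S2|: x∈[4,7], y∈[4,6] → 3·2 = 6.
|S1∩S3|: x∈[5,11], y∈[1,7] → 6·6 = 36.
|S2∩S3|: x∈[5,7], y∈[4,6] → 2·2 = 4.
|S1∩S2∩S3| = 4.
|S1 ∪ S2 ∪ S3| = 138 − 46 + 4 = 96.00.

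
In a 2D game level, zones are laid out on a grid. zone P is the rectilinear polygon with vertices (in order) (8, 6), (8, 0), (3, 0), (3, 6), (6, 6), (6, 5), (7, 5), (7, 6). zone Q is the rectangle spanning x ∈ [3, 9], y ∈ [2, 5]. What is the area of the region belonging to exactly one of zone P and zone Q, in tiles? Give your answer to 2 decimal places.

17.00

|zone P| = 29, |zone Q| = 18, |zone P∩zone Q| = 15.
|zone P △ zone Q| = |zone P| + |zone Q| − 2·|zone P∩zone Q| = 29 + 18 − 30 = 17.00.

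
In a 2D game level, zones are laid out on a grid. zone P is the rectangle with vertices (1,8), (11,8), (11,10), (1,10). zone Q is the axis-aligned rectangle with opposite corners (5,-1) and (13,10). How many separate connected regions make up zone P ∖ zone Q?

1

zone P ∖ zone Q is a single connected region.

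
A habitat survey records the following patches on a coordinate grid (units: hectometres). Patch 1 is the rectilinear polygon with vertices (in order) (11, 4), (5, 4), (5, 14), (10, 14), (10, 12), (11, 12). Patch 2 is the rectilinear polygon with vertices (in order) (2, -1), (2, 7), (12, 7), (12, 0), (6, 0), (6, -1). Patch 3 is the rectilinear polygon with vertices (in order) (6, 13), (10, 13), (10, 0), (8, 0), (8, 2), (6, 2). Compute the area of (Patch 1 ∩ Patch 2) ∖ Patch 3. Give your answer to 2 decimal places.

|Patch 1 ∩ Patch 2| = 18.
|(Patch 1 ∩ Patch 2) ∩ Patch 3| = 12.
|(Patch 1 ∩ Patch 2) ∖ Patch 3| = 18 − 12 = 6.00.

6.00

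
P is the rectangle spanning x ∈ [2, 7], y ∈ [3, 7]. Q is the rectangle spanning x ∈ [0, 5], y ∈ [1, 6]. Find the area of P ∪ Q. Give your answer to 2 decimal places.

36.00

By inclusion–exclusion:
Individual areas: |P| = 20, |Q| = 25.
|P∩Q|: x∈[2,5], y∈[3,6] → 3·3 = 9.
|P ∪ Q| = 45 − 9 = 36.00.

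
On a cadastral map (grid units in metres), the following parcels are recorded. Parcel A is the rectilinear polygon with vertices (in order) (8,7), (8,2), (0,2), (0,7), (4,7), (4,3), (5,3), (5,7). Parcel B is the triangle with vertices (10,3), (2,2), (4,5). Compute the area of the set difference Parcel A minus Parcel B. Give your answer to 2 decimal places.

|Parcel A| = 36, |Parcel A∩Parcel B| = 8.25.
|Parcel A ∖ Parcel B| = |Parcel A| − |Parcel A∩Parcel B| = 36 − 8.25 = 27.75.

27.75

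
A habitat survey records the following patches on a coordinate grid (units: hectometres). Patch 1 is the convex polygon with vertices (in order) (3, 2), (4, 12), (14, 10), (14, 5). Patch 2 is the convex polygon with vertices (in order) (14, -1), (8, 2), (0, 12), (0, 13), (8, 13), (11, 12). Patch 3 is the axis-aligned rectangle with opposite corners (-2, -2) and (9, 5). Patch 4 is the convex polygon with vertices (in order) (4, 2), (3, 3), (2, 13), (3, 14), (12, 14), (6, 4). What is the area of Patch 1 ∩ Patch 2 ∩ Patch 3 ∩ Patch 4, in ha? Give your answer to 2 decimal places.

The intersection is the polygon with vertices (5.6,5), (6.6,5), (6.171,4.286).
By the shoelace formula its area is 0.36.

0.36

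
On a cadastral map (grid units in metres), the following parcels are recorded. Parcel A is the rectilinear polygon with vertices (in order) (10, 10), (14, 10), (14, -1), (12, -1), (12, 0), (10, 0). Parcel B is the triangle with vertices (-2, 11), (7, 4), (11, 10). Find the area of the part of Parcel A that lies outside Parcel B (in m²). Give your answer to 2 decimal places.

|Parcel A| = 42, |Parcel A∩Parcel B| = 0.75.
|Parcel A ∖ Parcel B| = |Parcel A| − |Parcel A∩Parcel B| = 42 − 0.75 = 41.25.

41.25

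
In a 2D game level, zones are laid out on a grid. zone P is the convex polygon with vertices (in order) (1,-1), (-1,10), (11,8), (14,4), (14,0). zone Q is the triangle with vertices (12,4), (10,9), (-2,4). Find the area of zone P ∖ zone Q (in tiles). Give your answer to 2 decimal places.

|zone P| = 123.5, |zone P∩zone Q| = 33.4093.
|zone P ∖ zone Q| = |zone P| − |zone P∩zone Q| = 123.5 − 33.4093 = 90.09.

90.09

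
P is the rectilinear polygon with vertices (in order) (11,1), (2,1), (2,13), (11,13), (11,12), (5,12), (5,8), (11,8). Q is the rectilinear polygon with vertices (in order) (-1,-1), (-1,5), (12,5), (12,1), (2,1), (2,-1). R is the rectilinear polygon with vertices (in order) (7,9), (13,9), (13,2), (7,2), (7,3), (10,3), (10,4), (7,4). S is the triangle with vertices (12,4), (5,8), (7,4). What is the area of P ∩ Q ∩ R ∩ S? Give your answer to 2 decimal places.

The intersection is the polygon with vertices (11,4), (10,4), (7,4), (7,5), (10.25,5), (11,4.571).
By the shoelace formula its area is 3.84.

3.84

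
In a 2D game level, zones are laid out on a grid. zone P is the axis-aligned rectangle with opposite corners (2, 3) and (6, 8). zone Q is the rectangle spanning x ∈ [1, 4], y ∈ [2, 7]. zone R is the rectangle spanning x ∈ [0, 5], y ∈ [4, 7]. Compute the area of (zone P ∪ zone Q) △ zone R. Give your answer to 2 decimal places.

18.00

|zone P ∪ zone Q| = 27.
|(zone P ∪ zone Q) ∩ zone R| = 12.
|(zone P ∪ zone Q) △ zone R| = 27 + 15 − 24 = 18.00.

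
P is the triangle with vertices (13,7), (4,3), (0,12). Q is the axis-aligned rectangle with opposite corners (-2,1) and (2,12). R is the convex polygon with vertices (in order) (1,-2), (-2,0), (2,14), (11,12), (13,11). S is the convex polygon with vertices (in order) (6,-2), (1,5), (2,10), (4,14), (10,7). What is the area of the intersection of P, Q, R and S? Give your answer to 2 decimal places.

0.43

The intersection is the polygon with vertices (2,7.5), (1.655,8.276), (2,10).
By the shoelace formula its area is 0.43.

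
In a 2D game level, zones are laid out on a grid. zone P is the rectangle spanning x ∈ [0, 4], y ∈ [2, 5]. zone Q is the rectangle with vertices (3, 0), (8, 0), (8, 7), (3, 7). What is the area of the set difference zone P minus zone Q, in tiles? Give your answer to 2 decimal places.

9.00

|zone P∩zone Q|: x∈[3,4], y∈[2,5] → 1·3 = 3.
|zone P| = 12.
|zone P ∖ zone Q| = |zone P| − |zone P∩zone Q| = 12 − 3 = 9.00.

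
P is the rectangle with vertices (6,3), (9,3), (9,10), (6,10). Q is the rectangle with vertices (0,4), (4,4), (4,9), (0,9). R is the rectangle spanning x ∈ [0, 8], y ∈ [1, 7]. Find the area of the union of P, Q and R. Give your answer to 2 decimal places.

69.00

By inclusion–exclusion:
Individual areas: |P| = 21, |Q| = 20, |R| = 48.
|P∩Q| = 0 (no overlap).
|P∩R|: x∈[6,8], y∈[3,7] → 2·4 = 8.
|Q∩R|: x∈[0,4], y∈[4,7] → 4·3 = 12.
|P∩Q∩R| = 0.
|P ∪ Q ∪ R| = 89 − 20 + 0 = 69.00.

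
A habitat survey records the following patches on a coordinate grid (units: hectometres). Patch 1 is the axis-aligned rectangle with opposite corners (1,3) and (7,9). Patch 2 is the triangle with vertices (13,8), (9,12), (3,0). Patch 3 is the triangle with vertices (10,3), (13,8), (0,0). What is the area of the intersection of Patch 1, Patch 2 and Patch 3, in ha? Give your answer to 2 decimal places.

1.36

The intersection is the polygon with vertices (6.75,3), (4.875,3), (7,4.308), (7,3.2).
By the shoelace formula its area is 1.36.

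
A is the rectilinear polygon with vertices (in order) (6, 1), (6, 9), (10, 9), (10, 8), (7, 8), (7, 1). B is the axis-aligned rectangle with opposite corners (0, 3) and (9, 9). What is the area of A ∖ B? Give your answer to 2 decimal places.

3.00

|A| = 11, |A∩B| = 8.
|A ∖ B| = |A| − |A∩B| = 11 − 8 = 3.00.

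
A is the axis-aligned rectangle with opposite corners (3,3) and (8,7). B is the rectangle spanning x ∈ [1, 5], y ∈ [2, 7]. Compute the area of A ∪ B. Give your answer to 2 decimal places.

By inclusion–exclusion:
Individual areas: |A| = 20, |B| = 20.
|A∩B|: x∈[3,5], y∈[3,7] → 2·4 = 8.
|A ∪ B| = 40 − 8 = 32.00.

32.00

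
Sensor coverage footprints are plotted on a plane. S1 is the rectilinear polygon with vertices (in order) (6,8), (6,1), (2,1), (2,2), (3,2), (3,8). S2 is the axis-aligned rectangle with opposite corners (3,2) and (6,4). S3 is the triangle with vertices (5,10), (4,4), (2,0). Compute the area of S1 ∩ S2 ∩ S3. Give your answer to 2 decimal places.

0.93

The intersection is the polygon with vertices (3,3.333), (3.2,4), (4,4), (3,2).
By the shoelace formula its area is 0.93.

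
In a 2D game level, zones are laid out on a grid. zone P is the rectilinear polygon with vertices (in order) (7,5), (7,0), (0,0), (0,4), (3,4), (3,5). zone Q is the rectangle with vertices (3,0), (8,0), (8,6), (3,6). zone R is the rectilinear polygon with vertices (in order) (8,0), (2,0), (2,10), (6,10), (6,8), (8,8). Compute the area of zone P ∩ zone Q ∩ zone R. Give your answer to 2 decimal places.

The intersection is the polygon with vertices (3,0), (3,4), (3,5), (7,5), (7,0).
By the shoelace formula its area is 20.00.

20.00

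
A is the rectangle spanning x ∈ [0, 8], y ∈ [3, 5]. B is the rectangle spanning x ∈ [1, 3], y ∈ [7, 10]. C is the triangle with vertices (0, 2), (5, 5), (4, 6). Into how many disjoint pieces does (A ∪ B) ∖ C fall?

(A ∪ B) ∖ C splits into 3 disjoint pieces (area 9.3333, area 4, area 6).

3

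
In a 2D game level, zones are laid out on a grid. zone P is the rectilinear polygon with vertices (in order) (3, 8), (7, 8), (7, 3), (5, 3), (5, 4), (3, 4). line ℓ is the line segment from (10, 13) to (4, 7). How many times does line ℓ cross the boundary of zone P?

1

The segment meets the boundary at (5,8).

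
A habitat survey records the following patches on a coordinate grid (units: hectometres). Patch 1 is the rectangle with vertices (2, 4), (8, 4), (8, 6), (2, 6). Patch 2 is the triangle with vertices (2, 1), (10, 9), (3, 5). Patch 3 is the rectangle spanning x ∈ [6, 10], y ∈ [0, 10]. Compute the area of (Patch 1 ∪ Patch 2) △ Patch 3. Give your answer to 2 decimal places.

|Patch 1 ∪ Patch 2| = 18.75.
|(Patch 1 ∪ Patch 2) ∩ Patch 3| = 6.9286.
|(Patch 1 ∪ Patch 2) △ Patch 3| = 18.75 + 40 − 13.8571 = 44.89.

44.89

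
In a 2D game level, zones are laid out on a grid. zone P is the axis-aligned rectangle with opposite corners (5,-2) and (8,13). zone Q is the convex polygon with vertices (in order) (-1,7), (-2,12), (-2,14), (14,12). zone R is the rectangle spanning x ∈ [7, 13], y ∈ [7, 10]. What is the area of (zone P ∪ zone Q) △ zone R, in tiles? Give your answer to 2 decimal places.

|zone P ∪ zone Q| = 90.75.
|(zone P ∪ zone Q) ∩ zone R| = 3.
|(zone P ∪ zone Q) △ zone R| = 90.75 + 18 − 6 = 102.75.

102.75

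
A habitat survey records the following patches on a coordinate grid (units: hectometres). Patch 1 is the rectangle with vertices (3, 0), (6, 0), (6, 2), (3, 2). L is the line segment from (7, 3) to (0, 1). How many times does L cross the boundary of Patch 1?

2

The segment meets the boundary at (3,1.857), (3.5,2).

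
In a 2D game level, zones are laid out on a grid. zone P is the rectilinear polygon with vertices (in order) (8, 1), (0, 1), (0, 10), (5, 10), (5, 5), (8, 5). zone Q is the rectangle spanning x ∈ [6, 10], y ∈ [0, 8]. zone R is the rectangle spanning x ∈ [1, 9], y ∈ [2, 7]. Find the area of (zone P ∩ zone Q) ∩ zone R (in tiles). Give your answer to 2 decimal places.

6.00

The region (zone P ∩ zone Q) ∩ zone R is the polygon with vertices (6,5), (8,5), (8,2), (6,2).
By the shoelace formula its area is 6.00.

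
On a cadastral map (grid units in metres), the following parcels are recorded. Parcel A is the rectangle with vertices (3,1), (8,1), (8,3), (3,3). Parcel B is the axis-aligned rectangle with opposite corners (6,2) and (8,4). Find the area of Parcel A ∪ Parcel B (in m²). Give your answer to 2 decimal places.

12.00

By inclusion–exclusion:
Individual areas: |Parcel A| = 10, |Parcel B| = 4.
|Parcel A∩Parcel B|: x∈[6,8], y∈[2,3] → 2·1 = 2.
|Parcel A ∪ Parcel B| = 14 − 2 = 12.00.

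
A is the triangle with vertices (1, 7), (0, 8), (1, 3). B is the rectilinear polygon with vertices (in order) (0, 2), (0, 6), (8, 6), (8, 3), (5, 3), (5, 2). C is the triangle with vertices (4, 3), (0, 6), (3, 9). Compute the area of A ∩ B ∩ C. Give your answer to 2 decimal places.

0.30

The intersection is the polygon with vertices (0.4,6), (1,6), (1,5.25), (0.471,5.647).
By the shoelace formula its area is 0.30.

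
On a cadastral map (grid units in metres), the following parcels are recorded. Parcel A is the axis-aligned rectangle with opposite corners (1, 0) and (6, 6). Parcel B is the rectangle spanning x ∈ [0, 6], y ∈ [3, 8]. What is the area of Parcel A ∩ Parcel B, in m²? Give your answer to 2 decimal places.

|Parcel A∩Parcel B|: x∈[1,6], y∈[3,6] → 5·3 = 15.

15.00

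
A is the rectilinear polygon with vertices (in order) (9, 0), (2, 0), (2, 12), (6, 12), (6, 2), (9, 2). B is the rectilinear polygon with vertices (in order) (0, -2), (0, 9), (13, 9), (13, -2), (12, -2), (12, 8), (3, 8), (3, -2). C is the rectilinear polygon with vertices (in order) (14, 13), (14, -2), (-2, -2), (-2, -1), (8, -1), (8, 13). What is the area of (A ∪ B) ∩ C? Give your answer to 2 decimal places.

20.00

|A ∪ B| = 95.
|(A ∪ B) ∩ C| = 20.00.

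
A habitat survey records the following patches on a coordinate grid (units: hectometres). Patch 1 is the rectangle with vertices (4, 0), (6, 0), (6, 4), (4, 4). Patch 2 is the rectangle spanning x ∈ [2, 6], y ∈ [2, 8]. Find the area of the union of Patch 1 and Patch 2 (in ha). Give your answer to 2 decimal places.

28.00

By inclusion–exclusion:
Individual areas: |Patch 1| = 8, |Patch 2| = 24.
|Patch 1∩Patch 2|: x∈[4,6], y∈[2,4] → 2·2 = 4.
|Patch 1 ∪ Patch 2| = 32 − 4 = 28.00.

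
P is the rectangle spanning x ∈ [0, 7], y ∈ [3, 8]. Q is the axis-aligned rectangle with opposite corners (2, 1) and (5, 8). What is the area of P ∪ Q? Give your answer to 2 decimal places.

By inclusion–exclusion:
Individual areas: |P| = 35, |Q| = 21.
|P∩Q|: x∈[2,5], y∈[3,8] → 3·5 = 15.
|P ∪ Q| = 56 − 15 = 41.00.

41.00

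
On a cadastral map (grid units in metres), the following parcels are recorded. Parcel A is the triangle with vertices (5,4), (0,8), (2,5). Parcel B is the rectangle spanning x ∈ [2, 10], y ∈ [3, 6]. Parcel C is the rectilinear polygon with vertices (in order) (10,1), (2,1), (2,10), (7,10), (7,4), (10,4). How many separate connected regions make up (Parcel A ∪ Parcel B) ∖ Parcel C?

(Parcel A ∪ Parcel B) ∖ Parcel C splits into 2 disjoint pieces (area 1.4, area 6).

2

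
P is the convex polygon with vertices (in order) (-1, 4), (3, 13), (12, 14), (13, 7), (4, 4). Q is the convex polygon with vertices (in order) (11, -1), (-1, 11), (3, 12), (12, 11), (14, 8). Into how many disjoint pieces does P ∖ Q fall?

2

P ∖ Q splits into 2 disjoint pieces (area 16.4615, area 19.0682).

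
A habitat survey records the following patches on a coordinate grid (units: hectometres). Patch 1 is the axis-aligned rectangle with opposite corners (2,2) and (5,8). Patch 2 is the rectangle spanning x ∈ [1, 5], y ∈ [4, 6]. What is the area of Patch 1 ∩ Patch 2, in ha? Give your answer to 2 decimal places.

|Patch 1∩Patch 2|: x∈[2,5], y∈[4,6] → 3·2 = 6.

6.00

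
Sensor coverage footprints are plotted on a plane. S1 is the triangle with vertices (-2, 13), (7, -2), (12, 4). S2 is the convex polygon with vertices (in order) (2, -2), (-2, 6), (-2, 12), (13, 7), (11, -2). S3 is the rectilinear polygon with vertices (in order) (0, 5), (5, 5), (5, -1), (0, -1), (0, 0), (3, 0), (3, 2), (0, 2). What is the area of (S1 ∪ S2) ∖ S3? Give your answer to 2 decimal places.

125.99

|S1 ∪ S2| = 148.7404.
|(S1 ∪ S2) ∩ S3| = 22.75.
|(S1 ∪ S2) ∖ S3| = 148.7404 − 22.75 = 125.99.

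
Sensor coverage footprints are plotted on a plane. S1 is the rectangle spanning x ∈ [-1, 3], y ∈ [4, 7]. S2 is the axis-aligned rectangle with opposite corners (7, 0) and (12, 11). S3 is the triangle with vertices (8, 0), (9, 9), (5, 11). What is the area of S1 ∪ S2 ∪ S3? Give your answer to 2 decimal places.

By inclusion–exclusion:
Individual areas: |S1| = 12, |S2| = 55, |S3| = 19.
|S1∩S2| = 0 (no overlap).
|S1∩S3| = 0.
|S2∩S3| = 12.6667.
|S1∩S2∩S3| = 0.
|S1 ∪ S2 ∪ S3| = 86 − 12.6667 + 0 = 73.33.

73.33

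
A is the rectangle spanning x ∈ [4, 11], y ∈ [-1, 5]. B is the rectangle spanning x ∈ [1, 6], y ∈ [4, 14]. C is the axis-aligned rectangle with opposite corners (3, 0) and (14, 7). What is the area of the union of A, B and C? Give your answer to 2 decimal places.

By inclusion–exclusion:
Individual areas: |A| = 42, |B| = 50, |C| = 77.
|A∩B|: x∈[4,6], y∈[4,5] → 2·1 = 2.
|A∩C|: x∈[4,11], y∈[0,5] → 7·5 = 35.
|B∩C|: x∈[3,6], y∈[4,7] → 3·3 = 9.
|A∩B∩C| = 2.
|A ∪ B ∪ C| = 169 − 46 + 2 = 125.00.

125.00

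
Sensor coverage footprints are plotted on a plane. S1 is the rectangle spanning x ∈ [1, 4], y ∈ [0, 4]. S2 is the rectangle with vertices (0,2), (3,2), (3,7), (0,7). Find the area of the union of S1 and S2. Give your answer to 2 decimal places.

By inclusion–exclusion:
Individual areas: |S1| = 12, |S2| = 15.
|S1∩S2|: x∈[1,3], y∈[2,4] → 2·2 = 4.
|S1 ∪ S2| = 27 − 4 = 23.00.

23.00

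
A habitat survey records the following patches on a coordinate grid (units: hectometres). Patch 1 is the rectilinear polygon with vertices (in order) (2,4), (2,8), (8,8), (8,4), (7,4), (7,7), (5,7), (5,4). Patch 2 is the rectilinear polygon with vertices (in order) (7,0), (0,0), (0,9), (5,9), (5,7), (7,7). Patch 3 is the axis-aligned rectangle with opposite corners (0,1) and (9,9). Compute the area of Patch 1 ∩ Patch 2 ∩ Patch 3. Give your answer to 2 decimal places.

12.00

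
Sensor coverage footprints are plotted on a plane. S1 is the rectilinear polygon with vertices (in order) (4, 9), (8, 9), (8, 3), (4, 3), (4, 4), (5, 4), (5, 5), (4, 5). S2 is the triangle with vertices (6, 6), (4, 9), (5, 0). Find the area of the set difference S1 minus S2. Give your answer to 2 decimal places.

17.25

|S1| = 23, |S1∩S2| = 5.75.
|S1 ∖ S2| = |S1| − |S1∩S2| = 23 − 5.75 = 17.25.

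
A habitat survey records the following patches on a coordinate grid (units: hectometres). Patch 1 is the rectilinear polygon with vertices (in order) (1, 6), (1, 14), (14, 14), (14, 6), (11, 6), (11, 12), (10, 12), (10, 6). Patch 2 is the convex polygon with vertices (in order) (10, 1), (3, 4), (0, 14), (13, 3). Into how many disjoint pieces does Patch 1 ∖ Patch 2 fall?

Patch 1 ∖ Patch 2 splits into 2 disjoint pieces (area 3.2667, area 67.7587).

2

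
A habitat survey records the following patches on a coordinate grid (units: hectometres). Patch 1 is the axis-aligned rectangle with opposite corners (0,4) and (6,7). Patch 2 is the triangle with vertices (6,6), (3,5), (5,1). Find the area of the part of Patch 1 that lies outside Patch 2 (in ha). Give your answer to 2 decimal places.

|Patch 1| = 18, |Patch 1∩Patch 2| = 3.85.
|Patch 1 ∖ Patch 2| = |Patch 1| − |Patch 1∩Patch 2| = 18 − 3.85 = 14.15.

14.15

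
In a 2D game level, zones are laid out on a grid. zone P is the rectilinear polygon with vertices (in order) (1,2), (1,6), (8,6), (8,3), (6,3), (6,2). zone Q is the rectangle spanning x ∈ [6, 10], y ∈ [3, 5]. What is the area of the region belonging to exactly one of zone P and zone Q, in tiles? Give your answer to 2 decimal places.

26.00

|zone P| = 26, |zone Q| = 8, |zone P∩zone Q| = 4.
|zone P △ zone Q| = |zone P| + |zone Q| − 2·|zone P∩zone Q| = 26 + 8 − 8 = 26.00.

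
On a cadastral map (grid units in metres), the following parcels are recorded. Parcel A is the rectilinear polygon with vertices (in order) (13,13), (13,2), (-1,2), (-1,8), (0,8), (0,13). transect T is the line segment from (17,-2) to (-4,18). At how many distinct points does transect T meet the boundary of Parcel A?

The segment meets the boundary at (1.25,13), (12.8,2).

2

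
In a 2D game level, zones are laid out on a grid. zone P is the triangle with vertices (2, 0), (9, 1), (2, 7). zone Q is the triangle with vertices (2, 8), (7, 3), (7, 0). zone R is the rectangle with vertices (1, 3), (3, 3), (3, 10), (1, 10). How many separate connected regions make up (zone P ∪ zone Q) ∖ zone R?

1

(zone P ∪ zone Q) ∖ zone R is a single connected region.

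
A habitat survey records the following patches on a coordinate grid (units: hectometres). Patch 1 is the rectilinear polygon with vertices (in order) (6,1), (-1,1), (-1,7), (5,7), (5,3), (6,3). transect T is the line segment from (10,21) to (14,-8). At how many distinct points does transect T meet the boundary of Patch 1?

The segment lies entirely outside Patch 1 and never meets its boundary.

0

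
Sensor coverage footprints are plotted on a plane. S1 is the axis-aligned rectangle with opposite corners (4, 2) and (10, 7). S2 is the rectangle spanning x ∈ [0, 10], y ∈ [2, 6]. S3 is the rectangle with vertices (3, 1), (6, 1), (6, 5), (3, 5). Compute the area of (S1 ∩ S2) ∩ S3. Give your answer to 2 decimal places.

The region (S1 ∩ S2) ∩ S3 is the polygon with vertices (4,2), (4,5), (6,5), (6,2).
By the shoelace formula its area is 6.00.

6.00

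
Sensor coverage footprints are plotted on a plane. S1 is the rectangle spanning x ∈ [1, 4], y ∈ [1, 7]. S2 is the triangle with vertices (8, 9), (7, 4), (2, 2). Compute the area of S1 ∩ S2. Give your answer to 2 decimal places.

1.53

The intersection is the polygon with vertices (4,2.8), (2,2), (4,4.333).
By the shoelace formula its area is 1.53.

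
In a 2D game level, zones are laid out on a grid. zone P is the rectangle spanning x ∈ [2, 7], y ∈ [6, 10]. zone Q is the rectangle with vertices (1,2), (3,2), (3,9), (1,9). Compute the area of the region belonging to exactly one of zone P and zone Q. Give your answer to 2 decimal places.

|zone P∩zone Q|: x∈[2,3], y∈[6,9] → 1·3 = 3.
|zone P △ zone Q| = |zone P| + |zone Q| − 2·|zone P∩zone Q| = 20 + 14 − 6 = 28.00.

28.00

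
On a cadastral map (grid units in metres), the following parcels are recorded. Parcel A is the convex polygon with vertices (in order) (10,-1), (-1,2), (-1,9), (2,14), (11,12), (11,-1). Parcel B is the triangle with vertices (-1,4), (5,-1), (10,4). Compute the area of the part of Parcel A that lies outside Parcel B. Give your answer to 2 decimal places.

|Parcel A| = 147, |Parcel A∩Parcel B| = 25.111.
|Parcel A ∖ Parcel B| = |Parcel A| − |Parcel A∩Parcel B| = 147 − 25.111 = 121.89.

121.89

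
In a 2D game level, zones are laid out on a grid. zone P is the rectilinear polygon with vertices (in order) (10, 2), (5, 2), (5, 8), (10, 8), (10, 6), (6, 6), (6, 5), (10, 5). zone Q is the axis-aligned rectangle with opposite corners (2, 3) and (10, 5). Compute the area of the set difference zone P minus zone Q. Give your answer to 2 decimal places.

|zone P| = 26, |zone P∩zone Q| = 10.
|zone P ∖ zone Q| = |zone P| − |zone P∩zone Q| = 26 − 10 = 16.00.

16.00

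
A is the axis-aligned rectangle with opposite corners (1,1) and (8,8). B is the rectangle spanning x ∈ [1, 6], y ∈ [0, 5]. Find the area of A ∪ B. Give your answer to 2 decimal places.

54.00

By inclusion–exclusion:
Individual areas: |A| = 49, |B| = 25.
|A∩B|: x∈[1,6], y∈[1,5] → 5·4 = 20.
|A ∪ B| = 74 − 20 = 54.00.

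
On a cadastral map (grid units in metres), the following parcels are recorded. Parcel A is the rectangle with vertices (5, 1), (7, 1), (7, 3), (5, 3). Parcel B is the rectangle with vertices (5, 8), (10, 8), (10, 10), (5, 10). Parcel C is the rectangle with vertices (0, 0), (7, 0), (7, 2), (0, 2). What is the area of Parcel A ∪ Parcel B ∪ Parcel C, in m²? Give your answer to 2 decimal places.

26.00

By inclusion–exclusion:
Individual areas: |Parcel A| = 4, |Parcel B| = 10, |Parcel C| = 14.
|Parcel A∩Parcel B| = 0 (no overlap).
|Parcel A∩Parcel C|: x∈[5,7], y∈[1,2] → 2·1 = 2.
|Parcel B∩Parcel C| = 0 (no overlap).
|Parcel A∩Parcel B∩Parcel C| = 0.
|Parcel A ∪ Parcel B ∪ Parcel C| = 28 − 2 + 0 = 26.00.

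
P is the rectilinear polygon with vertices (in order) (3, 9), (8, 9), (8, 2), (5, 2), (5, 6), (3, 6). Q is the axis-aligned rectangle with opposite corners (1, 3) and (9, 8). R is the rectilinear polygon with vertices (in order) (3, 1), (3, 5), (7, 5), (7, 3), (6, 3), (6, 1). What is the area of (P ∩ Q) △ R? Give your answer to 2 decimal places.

25.00

|P ∩ Q| = 19.
|(P ∩ Q) ∩ R| = 4.
|(P ∩ Q) △ R| = 19 + 14 − 8 = 25.00.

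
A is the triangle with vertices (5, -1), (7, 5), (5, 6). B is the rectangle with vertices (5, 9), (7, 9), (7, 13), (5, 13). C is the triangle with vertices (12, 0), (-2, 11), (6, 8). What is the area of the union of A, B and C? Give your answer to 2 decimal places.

By inclusion–exclusion:
Individual areas: |A| = 7, |B| = 8, |C| = 23.
|A∩B| = 0.
|A∩C| = 1.4198.
|B∩C| = 0.
|A∩B∩C| = 0.
|A ∪ B ∪ C| = 38 − 1.4198 + 0 = 36.58.

36.58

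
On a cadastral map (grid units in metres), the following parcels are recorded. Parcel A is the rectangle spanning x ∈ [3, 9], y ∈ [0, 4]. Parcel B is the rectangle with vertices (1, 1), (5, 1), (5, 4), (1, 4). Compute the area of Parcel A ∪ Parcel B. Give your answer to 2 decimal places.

By inclusion–exclusion:
Individual areas: |Parcel A| = 24, |Parcel B| = 12.
|Parcel A∩Parcel B|: x∈[3,5], y∈[1,4] → 2·3 = 6.
|Parcel A ∪ Parcel B| = 36 − 6 = 30.00.

30.00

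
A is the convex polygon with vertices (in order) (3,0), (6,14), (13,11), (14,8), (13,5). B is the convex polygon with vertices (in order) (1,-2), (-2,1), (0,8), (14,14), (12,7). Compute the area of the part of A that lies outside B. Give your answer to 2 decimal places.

|A| = 86.5, |A∩B| = 61.4538.
|A ∖ B| = |A| − |A∩B| = 86.5 − 61.4538 = 25.05.

25.05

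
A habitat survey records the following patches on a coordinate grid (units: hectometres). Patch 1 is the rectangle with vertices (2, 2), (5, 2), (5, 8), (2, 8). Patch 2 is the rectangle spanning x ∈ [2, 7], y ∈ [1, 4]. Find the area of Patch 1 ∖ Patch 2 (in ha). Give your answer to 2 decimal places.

12.00

|Patch 1∩Patch 2|: x∈[2,5], y∈[2,4] → 3·2 = 6.
|Patch 1| = 18.
|Patch 1 ∖ Patch 2| = |Patch 1| − |Patch 1∩Patch 2| = 18 − 6 = 12.00.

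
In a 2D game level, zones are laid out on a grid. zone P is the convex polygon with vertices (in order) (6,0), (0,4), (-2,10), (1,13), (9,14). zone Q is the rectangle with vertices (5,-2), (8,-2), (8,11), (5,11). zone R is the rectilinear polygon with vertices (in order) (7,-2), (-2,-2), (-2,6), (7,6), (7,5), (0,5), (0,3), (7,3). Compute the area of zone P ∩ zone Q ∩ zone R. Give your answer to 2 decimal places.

5.63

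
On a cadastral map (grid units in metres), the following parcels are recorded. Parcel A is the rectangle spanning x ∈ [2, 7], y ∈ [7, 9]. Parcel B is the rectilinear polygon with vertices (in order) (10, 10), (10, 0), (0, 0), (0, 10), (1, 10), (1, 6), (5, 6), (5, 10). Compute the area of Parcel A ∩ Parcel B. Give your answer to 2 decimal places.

4.00

The intersection is the polygon with vertices (7,9), (7,7), (5,7), (5,9).
By the shoelace formula its area is 4.00.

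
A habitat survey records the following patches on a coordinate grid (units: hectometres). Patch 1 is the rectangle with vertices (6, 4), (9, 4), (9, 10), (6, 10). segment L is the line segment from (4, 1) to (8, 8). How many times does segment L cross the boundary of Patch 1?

The segment meets the boundary at (6,4.5).

1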